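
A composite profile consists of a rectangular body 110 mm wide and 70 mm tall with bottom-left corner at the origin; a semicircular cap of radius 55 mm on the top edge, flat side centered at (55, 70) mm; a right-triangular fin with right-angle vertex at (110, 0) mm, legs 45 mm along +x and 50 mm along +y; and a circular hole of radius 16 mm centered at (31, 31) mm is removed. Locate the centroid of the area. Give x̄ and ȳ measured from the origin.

x̄ = 62.68 mm, ȳ = 55.34 mm

Part | A | x̄ᵢ | ȳᵢ | A·x̄ᵢ | A·ȳᵢ
rectangular body | 7700.00 | 55.00 | 35.00 | 423500.00 | 269500.00
semicircular top | 4751.66 | 55.00 | 93.34 | 261341.24 | 443532.79
triangular fin | 1125.00 | 125.00 | 16.67 | 140625.00 | 18750.00
hole | -804.25 | 31.00 | 31.00 | -24931.68 | -24931.68
Σ | 12772.41 |  |  | 800534.56 | 706851.11
x̄ = 800534.56 / 12772.41 = 62.68 mm
ȳ = 706851.11 / 12772.41 = 55.34 mm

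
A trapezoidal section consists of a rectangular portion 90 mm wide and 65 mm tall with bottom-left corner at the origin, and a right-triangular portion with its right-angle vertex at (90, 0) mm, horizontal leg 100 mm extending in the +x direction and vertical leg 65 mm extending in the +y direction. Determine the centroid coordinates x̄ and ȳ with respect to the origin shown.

x̄ = 72.98 mm, ȳ = 28.63 mm

rectangular portion: A = 90 × 65 = 5850.00, centroid at (45.00, 32.50).
triangular portion: A = ½·100·65 = 3250.00, centroid at (123.33, 21.67).
ΣA = 9100.00 mm²
ΣAx̄ = (5850.00)(45.00) + (3250.00)(123.33) = 664083.33 mm³
ΣAȳ = (5850.00)(32.50) + (3250.00)(21.67) = 260541.67 mm³
x̄ = 664083.33 / 9100.00 = 72.98 mm
ȳ = 260541.67 / 9100.00 = 28.63 mm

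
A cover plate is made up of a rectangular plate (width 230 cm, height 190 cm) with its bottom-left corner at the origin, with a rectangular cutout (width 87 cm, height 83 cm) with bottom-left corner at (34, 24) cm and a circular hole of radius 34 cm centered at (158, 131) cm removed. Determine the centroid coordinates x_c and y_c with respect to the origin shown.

Part | A | x̄ᵢ | ȳᵢ | A·x̄ᵢ | A·ȳᵢ
plate | 43700.00 | 115.00 | 95.00 | 5025500.00 | 4151500.00
hole 1 | -7221.00 | 77.50 | 65.50 | -559627.50 | -472975.50
hole 2 | -3631.68 | 158.00 | 131.00 | -573805.61 | -475750.23
Σ | 32847.32 |  |  | 3892066.89 | 3202774.27
x_c = 3892066.89 / 32847.32 = 118.49 cm
y_c = 3202774.27 / 32847.32 = 97.50 cm

x_c = 118.49 cm, y_c = 97.50 cm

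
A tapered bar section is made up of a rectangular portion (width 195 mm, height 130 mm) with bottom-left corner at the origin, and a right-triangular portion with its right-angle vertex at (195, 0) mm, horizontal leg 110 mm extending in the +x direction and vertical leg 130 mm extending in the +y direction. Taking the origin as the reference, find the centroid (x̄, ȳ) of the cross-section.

x̄ = 127.02 mm, ȳ = 60.23 mm

Part | A | x̄ᵢ | ȳᵢ | A·x̄ᵢ | A·ȳᵢ
rectangular portion | 25350.00 | 97.50 | 65.00 | 2471625.00 | 1647750.00
triangular portion | 7150.00 | 231.67 | 43.33 | 1656416.67 | 309833.33
Σ | 32500.00 |  |  | 4128041.67 | 1957583.33
x̄ = 4128041.67 / 32500.00 = 127.02 mm
ȳ = 1957583.33 / 32500.00 = 60.23 mm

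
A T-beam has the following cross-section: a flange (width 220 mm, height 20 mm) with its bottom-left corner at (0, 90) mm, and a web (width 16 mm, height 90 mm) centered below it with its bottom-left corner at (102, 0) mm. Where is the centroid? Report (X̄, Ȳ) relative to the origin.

Part | A | x̄ᵢ | ȳᵢ | A·x̄ᵢ | A·ȳᵢ
web | 1440.00 | 110.00 | 45.00 | 158400.00 | 64800.00
flange | 4400.00 | 110.00 | 100.00 | 484000.00 | 440000.00
Σ | 5840.00 |  |  | 642400.00 | 504800.00
X̄ = 642400.00 / 5840.00 = 110.00 mm
Ȳ = 504800.00 / 5840.00 = 86.44 mm

X̄ = 110.00 mm, Ȳ = 86.44 mm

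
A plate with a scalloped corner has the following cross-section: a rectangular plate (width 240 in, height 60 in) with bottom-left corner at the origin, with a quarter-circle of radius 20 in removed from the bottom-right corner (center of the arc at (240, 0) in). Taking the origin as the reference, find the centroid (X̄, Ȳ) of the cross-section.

plate: A = 240 × 60 = 14400.00, centroid at (120.00, 30.00).
removed quarter-circle: A = −¼π·20² = -314.16, centroid at (231.51, 8.49).
ΣA = 14085.84 in², ΣAX̄ = 1655268.44 in³, ΣAȲ = 429333.33 in³.
X̄ = 1655268.44/14085.84 = 117.51 in; Ȳ = 429333.33/14085.84 = 30.48 in.

X̄ = 117.51 in, Ȳ = 30.48 in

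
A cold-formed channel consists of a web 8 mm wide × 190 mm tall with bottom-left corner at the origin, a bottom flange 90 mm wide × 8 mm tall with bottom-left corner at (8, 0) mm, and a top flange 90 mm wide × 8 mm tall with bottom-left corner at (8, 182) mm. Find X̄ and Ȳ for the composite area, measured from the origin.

web: A = 8 × 190 = 1520.00, centroid at (4.00, 95.00).
bottom flange: A = 90 × 8 = 720.00, centroid at (53.00, 4.00).
top flange: A = 90 × 8 = 720.00, centroid at (53.00, 186.00).
ΣA = 2960.00 mm²
ΣAX̄ = (1520.00)(4.00) + (720.00)(53.00) + (720.00)(53.00) = 82400.00 mm³
ΣAȲ = (1520.00)(95.00) + (720.00)(4.00) + (720.00)(186.00) = 281200.00 mm³
X̄ = 82400.00 / 2960.00 = 27.84 mm
Ȳ = 281200.00 / 2960.00 = 95.00 mm

X̄ = 27.84 mm, Ȳ = 95.00 mm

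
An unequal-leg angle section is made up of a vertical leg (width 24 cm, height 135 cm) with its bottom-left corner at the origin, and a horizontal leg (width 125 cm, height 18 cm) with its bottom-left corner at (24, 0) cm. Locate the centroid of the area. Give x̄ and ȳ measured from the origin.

vertical leg: A = 24 × 135 = 3240.00, centroid at (12.00, 67.50).
horizontal leg: A = 125 × 18 = 2250.00, centroid at (86.50, 9.00).
ΣA = 5490.00 cm²
ΣAx̄ = (3240.00)(12.00) + (2250.00)(86.50) = 233505.00 cm³
ΣAȳ = (3240.00)(67.50) + (2250.00)(9.00) = 238950.00 cm³
x̄ = 233505.00 / 5490.00 = 42.53 cm
ȳ = 238950.00 / 5490.00 = 43.52 cm

x̄ = 42.53 cm, ȳ = 43.52 cm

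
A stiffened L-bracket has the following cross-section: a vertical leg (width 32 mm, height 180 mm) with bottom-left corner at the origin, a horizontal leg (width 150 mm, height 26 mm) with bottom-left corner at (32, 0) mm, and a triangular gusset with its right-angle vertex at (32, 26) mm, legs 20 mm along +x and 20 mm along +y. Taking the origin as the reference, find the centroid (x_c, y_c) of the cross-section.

x_c = 52.45 mm, y_c = 58.38 mm

Part | A | x̄ᵢ | ȳᵢ | A·x̄ᵢ | A·ȳᵢ
vertical leg | 5760.00 | 16.00 | 90.00 | 92160.00 | 518400.00
horizontal leg | 3900.00 | 107.00 | 13.00 | 417300.00 | 50700.00
gusset | 200.00 | 38.67 | 32.67 | 7733.33 | 6533.33
Σ | 9860.00 |  |  | 517193.33 | 575633.33
x_c = 517193.33 / 9860.00 = 52.45 mm
y_c = 575633.33 / 9860.00 = 58.38 mm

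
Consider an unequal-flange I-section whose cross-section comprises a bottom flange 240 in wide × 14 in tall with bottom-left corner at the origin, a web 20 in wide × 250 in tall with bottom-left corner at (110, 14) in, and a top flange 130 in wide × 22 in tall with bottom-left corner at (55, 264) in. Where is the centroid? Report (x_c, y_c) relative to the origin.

x_c = 120.00 in, y_c = 134.14 in

bottom flange: A = 240 × 14 = 3360.00, centroid at (120.00, 7.00).
web: A = 20 × 250 = 5000.00, centroid at (120.00, 139.00).
top flange: A = 130 × 22 = 2860.00, centroid at (120.00, 275.00).
ΣA = 11220.00 in²
ΣAx_c = (3360.00)(120.00) + (5000.00)(120.00) + (2860.00)(120.00) = 1346400.00 in³
ΣAy_c = (3360.00)(7.00) + (5000.00)(139.00) + (2860.00)(275.00) = 1505020.00 in³
x_c = 1346400.00 / 11220.00 = 120.00 in
y_c = 1505020.00 / 11220.00 = 134.14 in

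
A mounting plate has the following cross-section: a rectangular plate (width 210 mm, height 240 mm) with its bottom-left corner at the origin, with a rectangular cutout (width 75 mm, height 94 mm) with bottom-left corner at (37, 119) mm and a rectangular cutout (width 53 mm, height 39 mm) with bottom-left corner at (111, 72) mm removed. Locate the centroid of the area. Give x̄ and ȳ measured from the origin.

x̄ = 108.58 mm, ȳ = 113.57 mm

plate: A = 210 × 240 = 50400.00, centroid at (105.00, 120.00).
hole 1: A = −(75 × 94) = -7050.00, centroid at (74.50, 166.00).
hole 2: A = −(53 × 39) = -2067.00, centroid at (137.50, 91.50).
ΣA = 41283.00 mm², ΣAx̄ = 4482562.50 mm³, ΣAȳ = 4688569.50 mm³.
x̄ = 4482562.50/41283.00 = 108.58 mm; ȳ = 4688569.50/41283.00 = 113.57 mm.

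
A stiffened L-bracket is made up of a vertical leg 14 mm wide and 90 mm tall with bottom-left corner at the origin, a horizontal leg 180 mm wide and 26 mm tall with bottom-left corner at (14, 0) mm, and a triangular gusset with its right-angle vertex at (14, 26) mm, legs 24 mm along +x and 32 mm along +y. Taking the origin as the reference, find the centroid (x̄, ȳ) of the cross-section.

x̄ = 79.69 mm, ȳ = 20.81 mm

Part | A | x̄ᵢ | ȳᵢ | A·x̄ᵢ | A·ȳᵢ
vertical leg | 1260.00 | 7.00 | 45.00 | 8820.00 | 56700.00
horizontal leg | 4680.00 | 104.00 | 13.00 | 486720.00 | 60840.00
gusset | 384.00 | 22.00 | 36.67 | 8448.00 | 14080.00
Σ | 6324.00 |  |  | 503988.00 | 131620.00
x̄ = 503988.00 / 6324.00 = 79.69 mm
ȳ = 131620.00 / 6324.00 = 20.81 mm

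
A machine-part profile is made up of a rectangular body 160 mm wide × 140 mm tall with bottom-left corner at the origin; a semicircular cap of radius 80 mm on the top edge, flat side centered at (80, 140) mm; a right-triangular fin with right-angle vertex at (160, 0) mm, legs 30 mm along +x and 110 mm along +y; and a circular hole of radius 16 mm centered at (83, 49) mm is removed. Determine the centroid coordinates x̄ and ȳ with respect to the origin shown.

x̄ = 84.39 mm, ȳ = 100.24 mm

rectangular body: A = 160 × 140 = 22400.00, centroid at (80.00, 70.00).
semicircular top: A = ½π·80² = 10053.10, centroid at (80.00, 173.95).
triangular fin: A = ½·30·110 = 1650.00, centroid at (170.00, 36.67).
hole: A = −π·16² = -804.25, centroid at (83.00, 49.00).
ΣA = 33298.85 mm²
ΣAx̄ = (22400.00)(80.00) + (10053.10)(80.00) + (1650.00)(170.00) + (-804.25)(83.00) = 2809995.16 mm³
ΣAȳ = (22400.00)(70.00) + (10053.10)(173.95) + (1650.00)(36.67) + (-804.25)(49.00) = 3337858.70 mm³
x̄ = 2809995.16 / 33298.85 = 84.39 mm
ȳ = 3337858.70 / 33298.85 = 100.24 mm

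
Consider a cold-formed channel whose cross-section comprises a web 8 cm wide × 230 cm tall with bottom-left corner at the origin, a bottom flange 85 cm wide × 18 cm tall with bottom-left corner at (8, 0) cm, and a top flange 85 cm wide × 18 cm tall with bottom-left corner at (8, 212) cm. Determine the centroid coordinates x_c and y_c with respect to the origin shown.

web: A = 8 × 230 = 1840.00, centroid at (4.00, 115.00).
bottom flange: A = 85 × 18 = 1530.00, centroid at (50.50, 9.00).
top flange: A = 85 × 18 = 1530.00, centroid at (50.50, 221.00).
ΣA = 4900.00 cm²
ΣAx_c = (1840.00)(4.00) + (1530.00)(50.50) + (1530.00)(50.50) = 161890.00 cm³
ΣAy_c = (1840.00)(115.00) + (1530.00)(9.00) + (1530.00)(221.00) = 563500.00 cm³
x_c = 161890.00 / 4900.00 = 33.04 cm
y_c = 563500.00 / 4900.00 = 115.00 cm

x_c = 33.04 cm, y_c = 115.00 cm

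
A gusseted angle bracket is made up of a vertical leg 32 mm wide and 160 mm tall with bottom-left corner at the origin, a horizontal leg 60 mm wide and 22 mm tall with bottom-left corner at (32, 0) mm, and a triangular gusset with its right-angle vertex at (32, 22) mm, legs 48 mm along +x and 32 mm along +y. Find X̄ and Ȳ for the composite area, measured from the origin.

X̄ = 27.83 mm, Ȳ = 62.32 mm

vertical leg: A = 32 × 160 = 5120.00, centroid at (16.00, 80.00).
horizontal leg: A = 60 × 22 = 1320.00, centroid at (62.00, 11.00).
gusset: A = ½·48·32 = 768.00, centroid at (48.00, 32.67).
ΣA = 7208.00 mm², ΣAX̄ = 200624.00 mm³, ΣAȲ = 449208.00 mm³.
X̄ = 200624.00/7208.00 = 27.83 mm; Ȳ = 449208.00/7208.00 = 62.32 mm.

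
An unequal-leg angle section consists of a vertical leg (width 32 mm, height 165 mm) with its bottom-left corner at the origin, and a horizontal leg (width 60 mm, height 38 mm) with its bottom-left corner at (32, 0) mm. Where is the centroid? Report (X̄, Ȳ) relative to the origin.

vertical leg: A = 32 × 165 = 5280.00, centroid at (16.00, 82.50).
horizontal leg: A = 60 × 38 = 2280.00, centroid at (62.00, 19.00).
ΣA = 7560.00 mm²
ΣAX̄ = (5280.00)(16.00) + (2280.00)(62.00) = 225840.00 mm³
ΣAȲ = (5280.00)(82.50) + (2280.00)(19.00) = 478920.00 mm³
X̄ = 225840.00 / 7560.00 = 29.87 mm
Ȳ = 478920.00 / 7560.00 = 63.35 mm

X̄ = 29.87 mm, Ȳ = 63.35 mm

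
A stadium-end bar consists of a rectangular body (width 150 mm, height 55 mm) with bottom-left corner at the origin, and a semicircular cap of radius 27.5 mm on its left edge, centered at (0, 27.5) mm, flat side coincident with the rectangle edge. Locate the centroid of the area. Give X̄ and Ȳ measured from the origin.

X̄ = 64.09 mm, Ȳ = 27.50 mm

rectangular body: A = 150 × 55 = 8250.00, centroid at (75.00, 27.50).
semicircular end: A = ½π·27.5² = 1187.91, centroid at (-11.67, 27.50).
ΣA = 9437.91 mm²
ΣAX̄ = (8250.00)(75.00) + (1187.91)(-11.67) = 604885.42 mm³
ΣAȲ = (8250.00)(27.50) + (1187.91)(27.50) = 259542.65 mm³
X̄ = 604885.42 / 9437.91 = 64.09 mm
Ȳ = 259542.65 / 9437.91 = 27.50 mm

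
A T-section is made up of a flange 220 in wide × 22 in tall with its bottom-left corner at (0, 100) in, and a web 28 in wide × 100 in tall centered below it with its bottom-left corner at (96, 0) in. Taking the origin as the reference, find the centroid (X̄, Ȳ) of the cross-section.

web: A = 28 × 100 = 2800.00, centroid at (110.00, 50.00).
flange: A = 220 × 22 = 4840.00, centroid at (110.00, 111.00).
ΣA = 7640.00 in²
ΣAX̄ = (2800.00)(110.00) + (4840.00)(110.00) = 840400.00 in³
ΣAȲ = (2800.00)(50.00) + (4840.00)(111.00) = 677240.00 in³
X̄ = 840400.00 / 7640.00 = 110.00 in
Ȳ = 677240.00 / 7640.00 = 88.64 in

X̄ = 110.00 in, Ȳ = 88.64 in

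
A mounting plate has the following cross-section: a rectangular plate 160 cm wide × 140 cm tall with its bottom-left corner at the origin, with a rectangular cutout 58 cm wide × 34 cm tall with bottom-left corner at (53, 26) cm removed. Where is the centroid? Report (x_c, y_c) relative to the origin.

plate: A = 160 × 140 = 22400.00, centroid at (80.00, 70.00).
hole: A = −(58 × 34) = -1972.00, centroid at (82.00, 43.00).
ΣA = 20428.00 cm², ΣAx_c = 1630296.00 cm³, ΣAy_c = 1483204.00 cm³.
x_c = 1630296.00/20428.00 = 79.81 cm; y_c = 1483204.00/20428.00 = 72.61 cm.

x_c = 79.81 cm, y_c = 72.61 cm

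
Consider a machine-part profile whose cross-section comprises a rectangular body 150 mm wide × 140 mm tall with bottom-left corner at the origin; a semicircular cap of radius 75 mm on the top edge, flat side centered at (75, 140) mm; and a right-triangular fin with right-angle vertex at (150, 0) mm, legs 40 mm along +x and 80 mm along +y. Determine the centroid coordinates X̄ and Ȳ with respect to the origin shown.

X̄ = 79.50 mm, Ȳ = 96.42 mm

rectangular body: A = 150 × 140 = 21000.00, centroid at (75.00, 70.00).
semicircular top: A = ½π·75² = 8835.73, centroid at (75.00, 171.83).
triangular fin: A = ½·40·80 = 1600.00, centroid at (163.33, 26.67).
ΣA = 31435.73 mm²
ΣAX̄ = (21000.00)(75.00) + (8835.73)(75.00) + (1600.00)(163.33) = 2499013.03 mm³
ΣAȲ = (21000.00)(70.00) + (8835.73)(171.83) + (1600.00)(26.67) = 3030918.77 mm³
X̄ = 2499013.03 / 31435.73 = 79.50 mm
Ȳ = 3030918.77 / 31435.73 = 96.42 mm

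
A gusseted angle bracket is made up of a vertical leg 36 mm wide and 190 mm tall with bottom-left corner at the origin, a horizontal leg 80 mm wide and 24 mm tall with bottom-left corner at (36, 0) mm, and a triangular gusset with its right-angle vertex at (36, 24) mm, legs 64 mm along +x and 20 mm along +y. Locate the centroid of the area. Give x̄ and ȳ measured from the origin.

vertical leg: A = 36 × 190 = 6840.00, centroid at (18.00, 95.00).
horizontal leg: A = 80 × 24 = 1920.00, centroid at (76.00, 12.00).
gusset: A = ½·64·20 = 640.00, centroid at (57.33, 30.67).
ΣA = 9400.00 mm², ΣAx̄ = 305733.33 mm³, ΣAȳ = 692466.67 mm³.
x̄ = 305733.33/9400.00 = 32.52 mm; ȳ = 692466.67/9400.00 = 73.67 mm.

x̄ = 32.52 mm, ȳ = 73.67 mm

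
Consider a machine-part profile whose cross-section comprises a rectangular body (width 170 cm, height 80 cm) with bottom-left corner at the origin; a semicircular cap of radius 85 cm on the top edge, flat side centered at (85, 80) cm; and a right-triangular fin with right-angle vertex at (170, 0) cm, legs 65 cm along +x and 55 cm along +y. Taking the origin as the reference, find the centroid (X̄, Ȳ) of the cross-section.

X̄ = 92.13 cm, Ȳ = 70.84 cm

Part | A | x̄ᵢ | ȳᵢ | A·x̄ᵢ | A·ȳᵢ
rectangular body | 13600.00 | 85.00 | 40.00 | 1156000.00 | 544000.00
semicircular top | 11349.00 | 85.00 | 116.08 | 964665.29 | 1317336.94
triangular fin | 1787.50 | 191.67 | 18.33 | 342604.17 | 32770.83
Σ | 26736.50 |  |  | 2463269.46 | 1894107.78
X̄ = 2463269.46 / 26736.50 = 92.13 cm
Ȳ = 1894107.78 / 26736.50 = 70.84 cm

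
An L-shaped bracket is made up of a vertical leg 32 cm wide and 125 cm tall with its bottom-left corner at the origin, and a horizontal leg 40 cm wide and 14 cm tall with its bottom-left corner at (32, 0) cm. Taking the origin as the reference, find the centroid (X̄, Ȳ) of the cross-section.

vertical leg: A = 32 × 125 = 4000.00, centroid at (16.00, 62.50).
horizontal leg: A = 40 × 14 = 560.00, centroid at (52.00, 7.00).
ΣA = 4560.00 cm², ΣAX̄ = 93120.00 cm³, ΣAȲ = 253920.00 cm³.
X̄ = 93120.00/4560.00 = 20.42 cm; Ȳ = 253920.00/4560.00 = 55.68 cm.

X̄ = 20.42 cm, Ȳ = 55.68 cm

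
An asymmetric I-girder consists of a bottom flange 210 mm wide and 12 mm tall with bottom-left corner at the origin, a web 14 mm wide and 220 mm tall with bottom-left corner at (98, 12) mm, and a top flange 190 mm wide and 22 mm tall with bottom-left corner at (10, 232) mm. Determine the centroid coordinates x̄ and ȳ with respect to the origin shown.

x̄ = 105.00 mm, ȳ = 143.83 mm

bottom flange: A = 210 × 12 = 2520.00, centroid at (105.00, 6.00).
web: A = 14 × 220 = 3080.00, centroid at (105.00, 122.00).
top flange: A = 190 × 22 = 4180.00, centroid at (105.00, 243.00).
ΣA = 9780.00 mm², ΣAx̄ = 1026900.00 mm³, ΣAȳ = 1406620.00 mm³.
x̄ = 1026900.00/9780.00 = 105.00 mm; ȳ = 1406620.00/9780.00 = 143.83 mm.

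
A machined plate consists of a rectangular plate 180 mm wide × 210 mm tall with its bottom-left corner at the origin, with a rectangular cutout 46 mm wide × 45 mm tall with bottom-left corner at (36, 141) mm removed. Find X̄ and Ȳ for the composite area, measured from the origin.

X̄ = 91.80 mm, Ȳ = 101.61 mm

plate: A = 180 × 210 = 37800.00, centroid at (90.00, 105.00).
hole: A = −(46 × 45) = -2070.00, centroid at (59.00, 163.50).
ΣA = 35730.00 mm², ΣAX̄ = 3279870.00 mm³, ΣAȲ = 3630555.00 mm³.
X̄ = 3279870.00/35730.00 = 91.80 mm; Ȳ = 3630555.00/35730.00 = 101.61 mm.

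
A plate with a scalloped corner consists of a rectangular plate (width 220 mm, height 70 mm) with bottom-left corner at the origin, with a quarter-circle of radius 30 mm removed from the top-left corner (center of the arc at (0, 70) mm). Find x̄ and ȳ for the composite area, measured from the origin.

plate: A = 220 × 70 = 15400.00, centroid at (110.00, 35.00).
removed quarter-circle: A = −¼π·30² = -706.86, centroid at (12.73, 57.27).
ΣA = 14693.14 mm², ΣAx̄ = 1685000.00 mm³, ΣAȳ = 498519.92 mm³.
x̄ = 1685000.00/14693.14 = 114.68 mm; ȳ = 498519.92/14693.14 = 33.93 mm.

x̄ = 114.68 mm, ȳ = 33.93 mm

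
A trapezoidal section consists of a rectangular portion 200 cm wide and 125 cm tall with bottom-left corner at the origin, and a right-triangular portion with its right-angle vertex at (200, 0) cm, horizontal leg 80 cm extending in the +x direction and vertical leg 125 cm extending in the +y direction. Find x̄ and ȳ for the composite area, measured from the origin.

rectangular portion: A = 200 × 125 = 25000.00, centroid at (100.00, 62.50).
triangular portion: A = ½·80·125 = 5000.00, centroid at (226.67, 41.67).
ΣA = 30000.00 cm², ΣAx̄ = 3633333.33 cm³, ΣAȳ = 1770833.33 cm³.
x̄ = 3633333.33/30000.00 = 121.11 cm; ȳ = 1770833.33/30000.00 = 59.03 cm.

x̄ = 121.11 cm, ȳ = 59.03 cm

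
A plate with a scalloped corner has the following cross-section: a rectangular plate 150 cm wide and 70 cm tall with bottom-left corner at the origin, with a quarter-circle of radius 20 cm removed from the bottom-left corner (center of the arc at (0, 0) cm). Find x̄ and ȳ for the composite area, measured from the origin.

plate: A = 150 × 70 = 10500.00, centroid at (75.00, 35.00).
removed quarter-circle: A = −¼π·20² = -314.16, centroid at (8.49, 8.49).
ΣA = 10185.84 cm², ΣAx̄ = 784833.33 cm³, ΣAȳ = 364833.33 cm³.
x̄ = 784833.33/10185.84 = 77.05 cm; ȳ = 364833.33/10185.84 = 35.82 cm.

x̄ = 77.05 cm, ȳ = 35.82 cm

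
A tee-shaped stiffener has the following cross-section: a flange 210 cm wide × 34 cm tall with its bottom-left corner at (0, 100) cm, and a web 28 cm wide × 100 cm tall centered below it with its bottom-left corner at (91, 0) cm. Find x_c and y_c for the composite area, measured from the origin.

web: A = 28 × 100 = 2800.00, centroid at (105.00, 50.00).
flange: A = 210 × 34 = 7140.00, centroid at (105.00, 117.00).
ΣA = 9940.00 cm²
ΣAx_c = (2800.00)(105.00) + (7140.00)(105.00) = 1043700.00 cm³
ΣAy_c = (2800.00)(50.00) + (7140.00)(117.00) = 975380.00 cm³
x_c = 1043700.00 / 9940.00 = 105.00 cm
y_c = 975380.00 / 9940.00 = 98.13 cm

x_c = 105.00 cm, y_c = 98.13 cm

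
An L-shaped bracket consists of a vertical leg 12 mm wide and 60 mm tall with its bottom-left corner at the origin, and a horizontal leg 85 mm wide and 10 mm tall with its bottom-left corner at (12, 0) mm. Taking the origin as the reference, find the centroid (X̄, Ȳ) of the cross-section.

vertical leg: A = 12 × 60 = 720.00, centroid at (6.00, 30.00).
horizontal leg: A = 85 × 10 = 850.00, centroid at (54.50, 5.00).
ΣA = 1570.00 mm², ΣAX̄ = 50645.00 mm³, ΣAȲ = 25850.00 mm³.
X̄ = 50645.00/1570.00 = 32.26 mm; Ȳ = 25850.00/1570.00 = 16.46 mm.

X̄ = 32.26 mm, Ȳ = 16.46 mm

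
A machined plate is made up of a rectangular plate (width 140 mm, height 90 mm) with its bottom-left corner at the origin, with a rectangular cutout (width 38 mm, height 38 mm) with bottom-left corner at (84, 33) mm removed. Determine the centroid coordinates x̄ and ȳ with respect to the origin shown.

plate: A = 140 × 90 = 12600.00, centroid at (70.00, 45.00).
hole: A = −(38 × 38) = -1444.00, centroid at (103.00, 52.00).
ΣA = 11156.00 mm², ΣAx̄ = 733268.00 mm³, ΣAȳ = 491912.00 mm³.
x̄ = 733268.00/11156.00 = 65.73 mm; ȳ = 491912.00/11156.00 = 44.09 mm.

x̄ = 65.73 mm, ȳ = 44.09 mm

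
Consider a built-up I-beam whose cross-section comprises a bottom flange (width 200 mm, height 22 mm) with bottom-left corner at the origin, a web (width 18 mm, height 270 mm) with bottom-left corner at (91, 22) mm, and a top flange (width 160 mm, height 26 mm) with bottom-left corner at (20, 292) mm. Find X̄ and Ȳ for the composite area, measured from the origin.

Part | A | x̄ᵢ | ȳᵢ | A·x̄ᵢ | A·ȳᵢ
bottom flange | 4400.00 | 100.00 | 11.00 | 440000.00 | 48400.00
web | 4860.00 | 100.00 | 157.00 | 486000.00 | 763020.00
top flange | 4160.00 | 100.00 | 305.00 | 416000.00 | 1268800.00
Σ | 13420.00 |  |  | 1342000.00 | 2080220.00
X̄ = 1342000.00 / 13420.00 = 100.00 mm
Ȳ = 2080220.00 / 13420.00 = 155.01 mm

X̄ = 100.00 mm, Ȳ = 155.01 mm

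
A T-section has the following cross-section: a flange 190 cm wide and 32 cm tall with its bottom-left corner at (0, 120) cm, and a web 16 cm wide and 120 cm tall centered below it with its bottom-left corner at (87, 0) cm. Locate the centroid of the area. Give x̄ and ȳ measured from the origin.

web: A = 16 × 120 = 1920.00, centroid at (95.00, 60.00).
flange: A = 190 × 32 = 6080.00, centroid at (95.00, 136.00).
ΣA = 8000.00 cm²
ΣAx̄ = (1920.00)(95.00) + (6080.00)(95.00) = 760000.00 cm³
ΣAȳ = (1920.00)(60.00) + (6080.00)(136.00) = 942080.00 cm³
x̄ = 760000.00 / 8000.00 = 95.00 cm
ȳ = 942080.00 / 8000.00 = 117.76 cm

x̄ = 95.00 cm, ȳ = 117.76 cm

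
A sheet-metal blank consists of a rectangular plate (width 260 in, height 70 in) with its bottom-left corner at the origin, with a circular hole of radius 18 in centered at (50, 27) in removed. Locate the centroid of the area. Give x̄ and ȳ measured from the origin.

x̄ = 134.74 in, ȳ = 35.47 in

Part | A | x̄ᵢ | ȳᵢ | A·x̄ᵢ | A·ȳᵢ
plate | 18200.00 | 130.00 | 35.00 | 2366000.00 | 637000.00
hole | -1017.88 | 50.00 | 27.00 | -50893.80 | -27482.65
Σ | 17182.12 |  |  | 2315106.20 | 609517.35
x̄ = 2315106.20 / 17182.12 = 134.74 in
ȳ = 609517.35 / 17182.12 = 35.47 in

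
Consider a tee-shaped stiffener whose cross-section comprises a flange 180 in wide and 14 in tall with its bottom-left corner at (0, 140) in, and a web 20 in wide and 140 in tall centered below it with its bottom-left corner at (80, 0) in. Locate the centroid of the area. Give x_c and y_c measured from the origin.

web: A = 20 × 140 = 2800.00, centroid at (90.00, 70.00).
flange: A = 180 × 14 = 2520.00, centroid at (90.00, 147.00).
ΣA = 5320.00 in², ΣAx_c = 478800.00 in³, ΣAy_c = 566440.00 in³.
x_c = 478800.00/5320.00 = 90.00 in; y_c = 566440.00/5320.00 = 106.47 in.

x_c = 90.00 in, y_c = 106.47 in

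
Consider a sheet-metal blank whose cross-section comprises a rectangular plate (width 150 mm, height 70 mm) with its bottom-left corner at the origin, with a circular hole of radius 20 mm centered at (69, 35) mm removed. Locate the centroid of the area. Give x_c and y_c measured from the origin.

plate: A = 150 × 70 = 10500.00, centroid at (75.00, 35.00).
hole: A = −π·20² = -1256.64, centroid at (69.00, 35.00).
ΣA = 9243.36 mm²
ΣAx_c = (10500.00)(75.00) + (-1256.64)(69.00) = 700792.04 mm³
ΣAy_c = (10500.00)(35.00) + (-1256.64)(35.00) = 323517.70 mm³
x_c = 700792.04 / 9243.36 = 75.82 mm
y_c = 323517.70 / 9243.36 = 35.00 mm

x_c = 75.82 mm, y_c = 35.00 mm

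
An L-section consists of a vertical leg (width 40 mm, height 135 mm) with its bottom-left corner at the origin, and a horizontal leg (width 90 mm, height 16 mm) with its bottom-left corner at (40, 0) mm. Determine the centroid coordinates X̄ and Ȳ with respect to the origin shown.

X̄ = 33.68 mm, Ȳ = 54.97 mm

vertical leg: A = 40 × 135 = 5400.00, centroid at (20.00, 67.50).
horizontal leg: A = 90 × 16 = 1440.00, centroid at (85.00, 8.00).
ΣA = 6840.00 mm²
ΣAX̄ = (5400.00)(20.00) + (1440.00)(85.00) = 230400.00 mm³
ΣAȲ = (5400.00)(67.50) + (1440.00)(8.00) = 376020.00 mm³
X̄ = 230400.00 / 6840.00 = 33.68 mm
Ȳ = 376020.00 / 6840.00 = 54.97 mm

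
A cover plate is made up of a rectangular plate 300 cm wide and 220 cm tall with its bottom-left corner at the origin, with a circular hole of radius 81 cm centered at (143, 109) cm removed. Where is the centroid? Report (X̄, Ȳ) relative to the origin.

Part | A | x̄ᵢ | ȳᵢ | A·x̄ᵢ | A·ȳᵢ
plate | 66000.00 | 150.00 | 110.00 | 9900000.00 | 7260000.00
hole | -20611.99 | 143.00 | 109.00 | -2947514.48 | -2246706.84
Σ | 45388.01 |  |  | 6952485.52 | 5013293.16
X̄ = 6952485.52 / 45388.01 = 153.18 cm
Ȳ = 5013293.16 / 45388.01 = 110.45 cm

X̄ = 153.18 cm, Ȳ = 110.45 cm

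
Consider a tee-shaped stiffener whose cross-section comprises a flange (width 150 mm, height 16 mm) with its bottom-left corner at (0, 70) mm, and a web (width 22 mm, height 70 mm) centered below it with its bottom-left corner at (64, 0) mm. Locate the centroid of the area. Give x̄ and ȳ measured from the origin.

x̄ = 75.00 mm, ȳ = 61.19 mm

web: A = 22 × 70 = 1540.00, centroid at (75.00, 35.00).
flange: A = 150 × 16 = 2400.00, centroid at (75.00, 78.00).
ΣA = 3940.00 mm²
ΣAx̄ = (1540.00)(75.00) + (2400.00)(75.00) = 295500.00 mm³
ΣAȳ = (1540.00)(35.00) + (2400.00)(78.00) = 241100.00 mm³
x̄ = 295500.00 / 3940.00 = 75.00 mm
ȳ = 241100.00 / 3940.00 = 61.19 mm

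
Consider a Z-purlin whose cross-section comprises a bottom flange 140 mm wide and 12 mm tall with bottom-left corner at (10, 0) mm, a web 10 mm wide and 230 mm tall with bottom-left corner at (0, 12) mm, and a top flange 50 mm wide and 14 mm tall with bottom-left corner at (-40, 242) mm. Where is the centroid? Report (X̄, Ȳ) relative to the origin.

X̄ = 28.93 mm, Ȳ = 101.81 mm

bottom flange: A = 140 × 12 = 1680.00, centroid at (80.00, 6.00).
web: A = 10 × 230 = 2300.00, centroid at (5.00, 127.00).
top flange: A = 50 × 14 = 700.00, centroid at (-15.00, 249.00).
ΣA = 4680.00 mm²
ΣAX̄ = (1680.00)(80.00) + (2300.00)(5.00) + (700.00)(-15.00) = 135400.00 mm³
ΣAȲ = (1680.00)(6.00) + (2300.00)(127.00) + (700.00)(249.00) = 476480.00 mm³
X̄ = 135400.00 / 4680.00 = 28.93 mm
Ȳ = 476480.00 / 4680.00 = 101.81 mm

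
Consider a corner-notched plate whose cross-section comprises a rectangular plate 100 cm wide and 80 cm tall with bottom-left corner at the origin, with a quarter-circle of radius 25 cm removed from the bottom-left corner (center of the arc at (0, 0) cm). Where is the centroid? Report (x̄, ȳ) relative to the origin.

plate: A = 100 × 80 = 8000.00, centroid at (50.00, 40.00).
removed quarter-circle: A = −¼π·25² = -490.87, centroid at (10.61, 10.61).
ΣA = 7509.13 cm², ΣAx̄ = 394791.67 cm³, ΣAȳ = 314791.67 cm³.
x̄ = 394791.67/7509.13 = 52.57 cm; ȳ = 314791.67/7509.13 = 41.92 cm.

x̄ = 52.57 cm, ȳ = 41.92 cm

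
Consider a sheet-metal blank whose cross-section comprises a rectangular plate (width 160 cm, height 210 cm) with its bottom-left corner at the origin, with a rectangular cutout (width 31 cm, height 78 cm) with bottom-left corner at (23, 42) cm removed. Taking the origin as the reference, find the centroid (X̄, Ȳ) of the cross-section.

X̄ = 83.22 cm, Ȳ = 106.86 cm

plate: A = 160 × 210 = 33600.00, centroid at (80.00, 105.00).
hole: A = −(31 × 78) = -2418.00, centroid at (38.50, 81.00).
ΣA = 31182.00 cm², ΣAX̄ = 2594907.00 cm³, ΣAȲ = 3332142.00 cm³.
X̄ = 2594907.00/31182.00 = 83.22 cm; Ȳ = 3332142.00/31182.00 = 106.86 cm.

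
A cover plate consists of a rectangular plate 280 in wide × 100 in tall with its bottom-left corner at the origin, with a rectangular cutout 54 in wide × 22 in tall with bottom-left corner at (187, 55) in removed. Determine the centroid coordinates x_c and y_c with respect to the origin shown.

plate: A = 280 × 100 = 28000.00, centroid at (140.00, 50.00).
hole: A = −(54 × 22) = -1188.00, centroid at (214.00, 66.00).
ΣA = 26812.00 in²
ΣAx_c = (28000.00)(140.00) + (-1188.00)(214.00) = 3665768.00 in³
ΣAy_c = (28000.00)(50.00) + (-1188.00)(66.00) = 1321592.00 in³
x_c = 3665768.00 / 26812.00 = 136.72 in
y_c = 1321592.00 / 26812.00 = 49.29 in

x_c = 136.72 in, y_c = 49.29 in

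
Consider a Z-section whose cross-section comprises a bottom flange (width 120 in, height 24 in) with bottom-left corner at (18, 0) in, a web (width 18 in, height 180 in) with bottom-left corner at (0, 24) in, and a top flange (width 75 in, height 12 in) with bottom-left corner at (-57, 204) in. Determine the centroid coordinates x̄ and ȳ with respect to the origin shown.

Part | A | x̄ᵢ | ȳᵢ | A·x̄ᵢ | A·ȳᵢ
bottom flange | 2880.00 | 78.00 | 12.00 | 224640.00 | 34560.00
web | 3240.00 | 9.00 | 114.00 | 29160.00 | 369360.00
top flange | 900.00 | -19.50 | 210.00 | -17550.00 | 189000.00
Σ | 7020.00 |  |  | 236250.00 | 592920.00
x̄ = 236250.00 / 7020.00 = 33.65 in
ȳ = 592920.00 / 7020.00 = 84.46 in

x̄ = 33.65 in, ȳ = 84.46 in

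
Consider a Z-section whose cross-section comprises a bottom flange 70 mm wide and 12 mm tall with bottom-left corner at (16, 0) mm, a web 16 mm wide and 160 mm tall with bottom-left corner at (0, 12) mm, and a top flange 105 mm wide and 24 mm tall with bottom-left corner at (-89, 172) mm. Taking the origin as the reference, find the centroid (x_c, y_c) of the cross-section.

Part | A | x̄ᵢ | ȳᵢ | A·x̄ᵢ | A·ȳᵢ
bottom flange | 840.00 | 51.00 | 6.00 | 42840.00 | 5040.00
web | 2560.00 | 8.00 | 92.00 | 20480.00 | 235520.00
top flange | 2520.00 | -36.50 | 184.00 | -91980.00 | 463680.00
Σ | 5920.00 |  |  | -28660.00 | 704240.00
x_c = -28660.00 / 5920.00 = -4.84 mm
y_c = 704240.00 / 5920.00 = 118.96 mm

x_c = -4.84 mm, y_c = 118.96 mm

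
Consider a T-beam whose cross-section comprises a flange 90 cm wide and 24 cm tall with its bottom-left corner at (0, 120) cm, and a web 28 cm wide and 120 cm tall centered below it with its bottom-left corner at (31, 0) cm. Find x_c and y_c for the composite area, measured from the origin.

x_c = 45.00 cm, y_c = 88.17 cm

Part | A | x̄ᵢ | ȳᵢ | A·x̄ᵢ | A·ȳᵢ
web | 3360.00 | 45.00 | 60.00 | 151200.00 | 201600.00
flange | 2160.00 | 45.00 | 132.00 | 97200.00 | 285120.00
Σ | 5520.00 |  |  | 248400.00 | 486720.00
x_c = 248400.00 / 5520.00 = 45.00 cm
y_c = 486720.00 / 5520.00 = 88.17 cm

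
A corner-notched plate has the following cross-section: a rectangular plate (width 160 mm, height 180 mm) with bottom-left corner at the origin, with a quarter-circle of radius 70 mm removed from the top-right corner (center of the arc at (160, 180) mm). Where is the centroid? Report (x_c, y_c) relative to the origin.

plate: A = 160 × 180 = 28800.00, centroid at (80.00, 90.00).
removed quarter-circle: A = −¼π·70² = -3848.45, centroid at (130.29, 150.29).
ΣA = 24951.55 mm², ΣAx_c = 1802581.17 mm³, ΣAy_c = 2013612.15 mm³.
x_c = 1802581.17/24951.55 = 72.24 mm; y_c = 2013612.15/24951.55 = 80.70 mm.

x_c = 72.24 mm, y_c = 80.70 mm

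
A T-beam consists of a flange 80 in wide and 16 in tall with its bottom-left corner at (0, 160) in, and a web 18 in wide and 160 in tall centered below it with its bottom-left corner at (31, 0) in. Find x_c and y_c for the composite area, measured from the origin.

x_c = 40.00 in, y_c = 107.08 in

web: A = 18 × 160 = 2880.00, centroid at (40.00, 80.00).
flange: A = 80 × 16 = 1280.00, centroid at (40.00, 168.00).
ΣA = 4160.00 in²
ΣAx_c = (2880.00)(40.00) + (1280.00)(40.00) = 166400.00 in³
ΣAy_c = (2880.00)(80.00) + (1280.00)(168.00) = 445440.00 in³
x_c = 166400.00 / 4160.00 = 40.00 in
y_c = 445440.00 / 4160.00 = 107.08 in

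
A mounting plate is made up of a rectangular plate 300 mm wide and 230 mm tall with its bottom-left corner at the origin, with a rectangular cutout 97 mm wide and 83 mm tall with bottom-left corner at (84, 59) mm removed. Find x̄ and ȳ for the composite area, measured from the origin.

x̄ = 152.31 mm, ȳ = 116.92 mm

plate: A = 300 × 230 = 69000.00, centroid at (150.00, 115.00).
hole: A = −(97 × 83) = -8051.00, centroid at (132.50, 100.50).
ΣA = 60949.00 mm²
ΣAx̄ = (69000.00)(150.00) + (-8051.00)(132.50) = 9283242.50 mm³
ΣAȳ = (69000.00)(115.00) + (-8051.00)(100.50) = 7125874.50 mm³
x̄ = 9283242.50 / 60949.00 = 152.31 mm
ȳ = 7125874.50 / 60949.00 = 116.92 mm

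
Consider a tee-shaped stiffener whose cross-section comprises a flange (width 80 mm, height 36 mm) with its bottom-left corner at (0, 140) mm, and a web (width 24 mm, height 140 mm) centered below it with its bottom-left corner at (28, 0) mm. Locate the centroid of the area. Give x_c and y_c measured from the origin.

Part | A | x̄ᵢ | ȳᵢ | A·x̄ᵢ | A·ȳᵢ
web | 3360.00 | 40.00 | 70.00 | 134400.00 | 235200.00
flange | 2880.00 | 40.00 | 158.00 | 115200.00 | 455040.00
Σ | 6240.00 |  |  | 249600.00 | 690240.00
x_c = 249600.00 / 6240.00 = 40.00 mm
y_c = 690240.00 / 6240.00 = 110.62 mm

x_c = 40.00 mm, y_c = 110.62 mm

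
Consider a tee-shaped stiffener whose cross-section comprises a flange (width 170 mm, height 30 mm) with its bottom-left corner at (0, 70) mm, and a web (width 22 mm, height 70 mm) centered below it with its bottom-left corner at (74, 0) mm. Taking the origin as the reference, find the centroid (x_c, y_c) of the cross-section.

x_c = 85.00 mm, y_c = 73.40 mm

web: A = 22 × 70 = 1540.00, centroid at (85.00, 35.00).
flange: A = 170 × 30 = 5100.00, centroid at (85.00, 85.00).
ΣA = 6640.00 mm²
ΣAx_c = (1540.00)(85.00) + (5100.00)(85.00) = 564400.00 mm³
ΣAy_c = (1540.00)(35.00) + (5100.00)(85.00) = 487400.00 mm³
x_c = 564400.00 / 6640.00 = 85.00 mm
y_c = 487400.00 / 6640.00 = 73.40 mm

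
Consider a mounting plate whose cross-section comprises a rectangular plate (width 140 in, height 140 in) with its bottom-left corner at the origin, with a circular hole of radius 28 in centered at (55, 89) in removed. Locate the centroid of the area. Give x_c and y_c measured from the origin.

x_c = 72.16 in, y_c = 67.27 in

Part | A | x̄ᵢ | ȳᵢ | A·x̄ᵢ | A·ȳᵢ
plate | 19600.00 | 70.00 | 70.00 | 1372000.00 | 1372000.00
hole | -2463.01 | 55.00 | 89.00 | -135465.48 | -219207.77
Σ | 17136.99 |  |  | 1236534.52 | 1152792.23
x_c = 1236534.52 / 17136.99 = 72.16 in
y_c = 1152792.23 / 17136.99 = 67.27 in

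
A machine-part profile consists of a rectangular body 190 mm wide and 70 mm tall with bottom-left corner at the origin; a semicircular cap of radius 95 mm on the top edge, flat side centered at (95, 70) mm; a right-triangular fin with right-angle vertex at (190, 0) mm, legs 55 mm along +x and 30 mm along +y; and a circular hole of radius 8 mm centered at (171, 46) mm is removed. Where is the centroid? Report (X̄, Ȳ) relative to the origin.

X̄ = 97.78 mm, Ȳ = 72.19 mm

rectangular body: A = 190 × 70 = 13300.00, centroid at (95.00, 35.00).
semicircular top: A = ½π·95² = 14176.44, centroid at (95.00, 110.32).
triangular fin: A = ½·55·30 = 825.00, centroid at (208.33, 10.00).
hole: A = −π·8² = -201.06, centroid at (171.00, 46.00).
ΣA = 28100.37 mm²
ΣAX̄ = (13300.00)(95.00) + (14176.44)(95.00) + (825.00)(208.33) + (-201.06)(171.00) = 2747754.91 mm³
ΣAȲ = (13300.00)(35.00) + (14176.44)(110.32) + (825.00)(10.00) + (-201.06)(46.00) = 2028435.06 mm³
X̄ = 2747754.91 / 28100.37 = 97.78 mm
Ȳ = 2028435.06 / 28100.37 = 72.19 mm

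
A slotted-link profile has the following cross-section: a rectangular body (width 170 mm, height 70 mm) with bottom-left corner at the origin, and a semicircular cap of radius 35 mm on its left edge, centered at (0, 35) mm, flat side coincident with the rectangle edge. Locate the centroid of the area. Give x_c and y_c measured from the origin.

Part | A | x̄ᵢ | ȳᵢ | A·x̄ᵢ | A·ȳᵢ
rectangular body | 11900.00 | 85.00 | 35.00 | 1011500.00 | 416500.00
semicircular end | 1924.23 | -14.85 | 35.00 | -28583.33 | 67347.89
Σ | 13824.23 |  |  | 982916.67 | 483847.89
x_c = 982916.67 / 13824.23 = 71.10 mm
y_c = 483847.89 / 13824.23 = 35.00 mm

x_c = 71.10 mm, y_c = 35.00 mm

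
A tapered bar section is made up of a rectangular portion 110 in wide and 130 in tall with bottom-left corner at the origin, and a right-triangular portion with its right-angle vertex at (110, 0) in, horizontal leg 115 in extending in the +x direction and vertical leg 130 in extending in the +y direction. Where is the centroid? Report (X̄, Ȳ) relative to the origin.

rectangular portion: A = 110 × 130 = 14300.00, centroid at (55.00, 65.00).
triangular portion: A = ½·115·130 = 7475.00, centroid at (148.33, 43.33).
ΣA = 21775.00 in²
ΣAX̄ = (14300.00)(55.00) + (7475.00)(148.33) = 1895291.67 in³
ΣAȲ = (14300.00)(65.00) + (7475.00)(43.33) = 1253416.67 in³
X̄ = 1895291.67 / 21775.00 = 87.04 in
Ȳ = 1253416.67 / 21775.00 = 57.56 in

X̄ = 87.04 in, Ȳ = 57.56 in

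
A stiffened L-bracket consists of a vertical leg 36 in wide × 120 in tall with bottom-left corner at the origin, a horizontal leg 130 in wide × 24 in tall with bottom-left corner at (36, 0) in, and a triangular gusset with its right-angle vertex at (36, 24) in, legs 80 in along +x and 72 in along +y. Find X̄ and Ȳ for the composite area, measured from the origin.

Part | A | x̄ᵢ | ȳᵢ | A·x̄ᵢ | A·ȳᵢ
vertical leg | 4320.00 | 18.00 | 60.00 | 77760.00 | 259200.00
horizontal leg | 3120.00 | 101.00 | 12.00 | 315120.00 | 37440.00
gusset | 2880.00 | 62.67 | 48.00 | 180480.00 | 138240.00
Σ | 10320.00 |  |  | 573360.00 | 434880.00
X̄ = 573360.00 / 10320.00 = 55.56 in
Ȳ = 434880.00 / 10320.00 = 42.14 in

X̄ = 55.56 in, Ȳ = 42.14 in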